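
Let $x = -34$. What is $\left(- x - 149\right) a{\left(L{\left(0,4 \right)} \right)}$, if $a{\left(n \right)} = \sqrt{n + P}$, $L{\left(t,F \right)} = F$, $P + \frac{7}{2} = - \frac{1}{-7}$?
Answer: $- \frac{345 \sqrt{14}}{14} \approx -92.205$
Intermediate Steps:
$P = - \frac{47}{14}$ ($P = - \frac{7}{2} - \frac{1}{-7} = - \frac{7}{2} - - \frac{1}{7} = - \frac{7}{2} + \frac{1}{7} = - \frac{47}{14} \approx -3.3571$)
$a{\left(n \right)} = \sqrt{- \frac{47}{14} + n}$ ($a{\left(n \right)} = \sqrt{n - \frac{47}{14}} = \sqrt{- \frac{47}{14} + n}$)
$\left(- x - 149\right) a{\left(L{\left(0,4 \right)} \right)} = \left(\left(-1\right) \left(-34\right) - 149\right) \frac{\sqrt{-658 + 196 \cdot 4}}{14} = \left(34 - 149\right) \frac{\sqrt{-658 + 784}}{14} = - 115 \frac{\sqrt{126}}{14} = - 115 \frac{3 \sqrt{14}}{14} = - \frac{345 \sqrt{14}}{14}$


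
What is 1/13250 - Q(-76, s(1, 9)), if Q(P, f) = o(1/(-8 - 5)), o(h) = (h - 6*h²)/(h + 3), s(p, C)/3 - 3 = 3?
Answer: 3319/86125 ≈ 0.038537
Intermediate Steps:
s(p, C) = 18 (s(p, C) = 9 + 3*3 = 9 + 9 = 18)
o(h) = (h - 6*h²)/(3 + h)
Q(P, f) = -1/26 (Q(P, f) = (1 - 6/(-8 - 5))/((-8 - 5)*(3 + 1/(-8 - 5))) = (1 - 6/(-13))/((-13)*(3 + 1/(-13))) = -(1 - 6*(-1/13))/(13*(3 - 1/13)) = -(1 + 6/13)/(13*38/13) = -1/13*13/38*19/13 = -1/26)
1/13250 - Q(-76, s(1, 9)) = 1/13250 - 1*(-1/26) = 1/13250 + 1/26 = 3319/86125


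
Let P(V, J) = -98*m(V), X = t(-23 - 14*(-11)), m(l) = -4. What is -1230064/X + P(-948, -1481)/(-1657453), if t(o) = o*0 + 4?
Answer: -72813331020/236779 ≈ -3.0752e+5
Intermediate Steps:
t(o) = 4 (t(o) = 0 + 4 = 4)
X = 4
P(V, J) = 392 (P(V, J) = -98*(-4) = 392)
-1230064/X + P(-948, -1481)/(-1657453) = -1230064/4 + 392/(-1657453) = -1230064*1/4 + 392*(-1/1657453) = -307516 - 56/236779 = -72813331020/236779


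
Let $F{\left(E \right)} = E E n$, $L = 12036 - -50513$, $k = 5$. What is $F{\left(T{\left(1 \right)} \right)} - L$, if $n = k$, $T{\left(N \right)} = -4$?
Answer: $-62469$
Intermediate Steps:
$n = 5$
$L = 62549$ ($L = 12036 + 50513 = 62549$)
$F{\left(E \right)} = 5 E^{2}$ ($F{\left(E \right)} = E E 5 = E^{2} \cdot 5 = 5 E^{2}$)
$F{\left(T{\left(1 \right)} \right)} - L = 5 \left(-4\right)^{2} - 62549 = 5 \cdot 16 - 62549 = 80 - 62549 = -62469$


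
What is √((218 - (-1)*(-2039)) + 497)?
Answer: 2*I*√331 ≈ 36.387*I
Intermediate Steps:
√((218 - (-1)*(-2039)) + 497) = √((218 - 1*2039) + 497) = √((218 - 2039) + 497) = √(-1821 + 497) = √(-1324) = 2*I*√331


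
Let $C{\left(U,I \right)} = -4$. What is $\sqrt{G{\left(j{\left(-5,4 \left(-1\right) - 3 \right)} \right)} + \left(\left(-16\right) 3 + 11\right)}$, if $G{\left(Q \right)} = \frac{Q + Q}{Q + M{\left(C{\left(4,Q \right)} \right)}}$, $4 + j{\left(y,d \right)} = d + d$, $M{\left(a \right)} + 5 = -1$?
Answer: $\frac{i \sqrt{142}}{2} \approx 5.9582 i$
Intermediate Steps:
$M{\left(a \right)} = -6$ ($M{\left(a \right)} = -5 - 1 = -6$)
$j{\left(y,d \right)} = -4 + 2 d$ ($j{\left(y,d \right)} = -4 + \left(d + d\right) = -4 + 2 d$)
$G{\left(Q \right)} = \frac{2 Q}{-6 + Q}$ ($G{\left(Q \right)} = \frac{Q + Q}{Q - 6} = \frac{2 Q}{-6 + Q}$)
$\sqrt{G{\left(j{\left(-5,4 \left(-1\right) - 3 \right)} \right)} + \left(\left(-16\right) 3 + 11\right)} = \sqrt{\frac{2 \left(-4 + 2 \left(4 \left(-1\right) - 3\right)\right)}{-6 + \left(-4 + 2 \left(4 \left(-1\right) - 3\right)\right)} + \left(\left(-16\right) 3 + 11\right)} = \sqrt{\frac{2 \left(-4 + 2 \left(-4 - 3\right)\right)}{-6 + \left(-4 + 2 \left(-4 - 3\right)\right)} + \left(-48 + 11\right)} = \sqrt{\frac{2 \left(-4 + 2 \left(-7\right)\right)}{-6 + \left(-4 + 2 \left(-7\right)\right)} - 37} = \sqrt{\frac{2 \left(-4 - 14\right)}{-6 - 18} - 37} = \sqrt{2 \left(-18\right) \frac{1}{-6 - 18} - 37} = \sqrt{2 \left(-18\right) \frac{1}{-24} - 37} = \sqrt{2 \left(-18\right) \left(- \frac{1}{24}\right) - 37} = \sqrt{\frac{3}{2} - 37} = \sqrt{- \frac{71}{2}} = \frac{i \sqrt{142}}{2}$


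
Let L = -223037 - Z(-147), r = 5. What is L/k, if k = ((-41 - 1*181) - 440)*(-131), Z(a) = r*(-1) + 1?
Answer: -223033/86722 ≈ -2.5718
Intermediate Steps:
Z(a) = -4 (Z(a) = 5*(-1) + 1 = -5 + 1 = -4)
L = -223033 (L = -223037 - 1*(-4) = -223037 + 4 = -223033)
k = 86722 (k = ((-41 - 181) - 440)*(-131) = (-222 - 440)*(-131) = -662*(-131) = 86722)
L/k = -223033/86722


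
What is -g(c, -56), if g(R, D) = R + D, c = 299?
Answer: -243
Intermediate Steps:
g(R, D) = D + R
-g(c, -56) = -(-56 + 299) = -1*243 = -243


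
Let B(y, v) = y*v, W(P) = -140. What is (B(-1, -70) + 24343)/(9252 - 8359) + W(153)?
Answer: -100607/893 ≈ -112.66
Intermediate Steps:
B(y, v) = v*y
(B(-1, -70) + 24343)/(9252 - 8359) + W(153) = (-70*(-1) + 24343)/(9252 - 8359) - 140 = (70 + 24343)/893 - 140 = 24413*(1/893) - 140 = 24413/893 - 140 = -100607/893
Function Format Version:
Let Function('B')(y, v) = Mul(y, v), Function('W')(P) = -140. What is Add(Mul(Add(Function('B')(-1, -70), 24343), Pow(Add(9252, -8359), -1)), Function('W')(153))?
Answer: Rational(-100607, 893) ≈ -112.66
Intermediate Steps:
Function('B')(y, v) = Mul(v, y)
Add(Mul(Add(Function('B')(-1, -70), 24343), Pow(Add(9252, -8359), -1)), Function('W')(153)) = Add(Mul(Add(Mul(-70, -1), 24343), Pow(Add(9252, -8359), -1)), -140) = Add(Mul(Add(70, 24343), Pow(893, -1)), -140) = Add(Mul(24413, Rational(1, 893)), -140) = Add(Rational(24413, 893), -140) = Rational(-100607, 893)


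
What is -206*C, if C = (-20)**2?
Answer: -82400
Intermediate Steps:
C = 400
-206*C = -206*400 = -82400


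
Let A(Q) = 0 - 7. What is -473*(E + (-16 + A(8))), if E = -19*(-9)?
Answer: -70004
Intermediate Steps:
A(Q) = -7
E = 171
-473*(E + (-16 + A(8))) = -473*(171 + (-16 - 7)) = -473*(171 - 23) = -473*148 = -70004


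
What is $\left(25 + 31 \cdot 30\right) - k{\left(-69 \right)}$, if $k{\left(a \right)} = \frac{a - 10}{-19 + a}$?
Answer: $\frac{83961}{88} \approx 954.1$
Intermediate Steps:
$k{\left(a \right)} = \frac{-10 + a}{-19 + a}$
$\left(25 + 31 \cdot 30\right) - k{\left(-69 \right)} = \left(25 + 31 \cdot 30\right) - \frac{-10 - 69}{-19 - 69} = \left(25 + 930\right) - \frac{1}{-88} \left(-79\right) = 955 - \left(- \frac{1}{88}\right) \left(-79\right) = 955 - \frac{79}{88} = \frac{83961}{88}$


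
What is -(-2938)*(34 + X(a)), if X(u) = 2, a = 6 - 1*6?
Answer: 105768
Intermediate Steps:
a = 0 (a = 6 - 6 = 0)
-(-2938)*(34 + X(a)) = -(-2938)*(34 + 2) = -(-2938)*36 = -113*(-936) = 105768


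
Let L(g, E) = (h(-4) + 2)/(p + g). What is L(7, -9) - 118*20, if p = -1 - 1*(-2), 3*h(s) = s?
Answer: -28319/12 ≈ -2359.9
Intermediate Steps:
h(s) = s/3
p = 1 (p = -1 + 2 = 1)
L(g, E) = 2/(3*(1 + g)) (L(g, E) = ((⅓)*(-4) + 2)/(1 + g) = (-4/3 + 2)/(1 + g) = 2/(3*(1 + g)))
L(7, -9) - 118*20 = 2/(3*(1 + 7)) - 118*20 = (⅔)/8 - 2360 = (⅔)*(⅛) - 2360 = 1/12 - 2360 = -28319/12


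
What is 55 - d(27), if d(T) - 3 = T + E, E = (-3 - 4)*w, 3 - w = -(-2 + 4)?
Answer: 60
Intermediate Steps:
w = 5 (w = 3 - (-1)*(-2 + 4) = 3 - (-1)*2 = 3 - 1*(-2) = 3 + 2 = 5)
E = -35 (E = (-3 - 4)*5 = -7*5 = -35)
d(T) = -32 + T (d(T) = 3 + (T - 35) = 3 + (-35 + T) = -32 + T)
55 - d(27) = 55 - (-32 + 27) = 55 - 1*(-5) = 55 + 5 = 60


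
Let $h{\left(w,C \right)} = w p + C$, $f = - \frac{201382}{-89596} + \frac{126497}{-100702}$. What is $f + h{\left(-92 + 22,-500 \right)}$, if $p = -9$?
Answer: $\frac{21104829927}{161116007} \approx 130.99$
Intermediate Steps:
$f = \frac{159749017}{161116007}$ ($f = \left(-201382\right) \left(- \frac{1}{89596}\right) + 126497 \left(- \frac{1}{100702}\right) = \frac{100691}{44798} - \frac{18071}{14386} = \frac{159749017}{161116007} \approx 0.99152$)
$h{\left(w,C \right)} = C - 9 w$ ($h{\left(w,C \right)} = w \left(-9\right) + C = - 9 w + C = C - 9 w$)
$f + h{\left(-92 + 22,-500 \right)} = \frac{159749017}{161116007} - \left(500 + 9 \left(-92 + 22\right)\right) = \frac{159749017}{161116007} - -130 = \frac{159749017}{161116007} + \left(-500 + 630\right) = \frac{159749017}{161116007} + 130 = \frac{21104829927}{161116007}$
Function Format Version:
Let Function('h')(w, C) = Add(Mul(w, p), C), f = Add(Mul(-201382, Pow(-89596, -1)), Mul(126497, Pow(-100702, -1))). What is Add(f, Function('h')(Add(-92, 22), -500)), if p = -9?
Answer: Rational(21104829927, 161116007) ≈ 130.99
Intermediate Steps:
f = Rational(159749017, 161116007) (f = Add(Mul(-201382, Rational(-1, 89596)), Mul(126497, Rational(-1, 100702))) = Add(Rational(100691, 44798), Rational(-18071, 14386)) = Rational(159749017, 161116007) ≈ 0.99152)
Function('h')(w, C) = Add(C, Mul(-9, w)) (Function('h')(w, C) = Add(Mul(w, -9), C) = Add(Mul(-9, w), C) = Add(C, Mul(-9, w)))
Add(f, Function('h')(Add(-92, 22), -500)) = Add(Rational(159749017, 161116007), Add(-500, Mul(-9, Add(-92, 22)))) = Add(Rational(159749017, 161116007), Add(-500, Mul(-9, -70))) = Add(Rational(159749017, 161116007), Add(-500, 630)) = Add(Rational(159749017, 161116007), 130) = Rational(21104829927, 161116007)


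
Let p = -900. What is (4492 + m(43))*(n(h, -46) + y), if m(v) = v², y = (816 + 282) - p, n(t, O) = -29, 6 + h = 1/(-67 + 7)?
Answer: 12485429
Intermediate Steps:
h = -361/60 (h = -6 + 1/(-67 + 7) = -6 + 1/(-60) = -6 - 1/60 = -361/60 ≈ -6.0167)
y = 1998 (y = (816 + 282) - 1*(-900) = 1098 + 900 = 1998)
(4492 + m(43))*(n(h, -46) + y) = (4492 + 43²)*(-29 + 1998) = (4492 + 1849)*1969 = 6341*1969 = 12485429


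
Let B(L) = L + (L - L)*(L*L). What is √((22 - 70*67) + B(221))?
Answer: I*√4447 ≈ 66.686*I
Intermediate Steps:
B(L) = L (B(L) = L + 0*L² = L + 0 = L)
√((22 - 70*67) + B(221)) = √((22 - 70*67) + 221) = √((22 - 4690) + 221) = √(-4668 + 221) = √(-4447) = I*√4447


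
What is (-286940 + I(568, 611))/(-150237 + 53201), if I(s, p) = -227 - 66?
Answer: 287233/97036 ≈ 2.9601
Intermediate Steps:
I(s, p) = -293
(-286940 + I(568, 611))/(-150237 + 53201) = (-286940 - 293)/(-150237 + 53201) = -287233/(-97036) = -287233*(-1/97036) = 287233/97036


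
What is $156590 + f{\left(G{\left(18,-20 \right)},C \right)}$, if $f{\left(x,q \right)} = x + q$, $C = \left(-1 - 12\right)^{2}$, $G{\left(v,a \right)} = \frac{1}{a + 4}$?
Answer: $\frac{2508143}{16} \approx 1.5676 \cdot 10^{5}$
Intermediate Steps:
$G{\left(v,a \right)} = \frac{1}{4 + a}$
$C = 169$ ($C = \left(-13\right)^{2} = 169$)
$f{\left(x,q \right)} = q + x$
$156590 + f{\left(G{\left(18,-20 \right)},C \right)} = 156590 + \left(169 + \frac{1}{4 - 20}\right) = 156590 + \left(169 + \frac{1}{-16}\right) = 156590 + \left(169 - \frac{1}{16}\right) = 156590 + \frac{2703}{16} = \frac{2508143}{16}$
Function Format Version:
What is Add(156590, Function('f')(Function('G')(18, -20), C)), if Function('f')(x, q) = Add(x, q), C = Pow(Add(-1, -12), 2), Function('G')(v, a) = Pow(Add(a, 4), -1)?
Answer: Rational(2508143, 16) ≈ 1.5676e+5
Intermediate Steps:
Function('G')(v, a) = Pow(Add(4, a), -1)
C = 169 (C = Pow(-13, 2) = 169)
Function('f')(x, q) = Add(q, x)
Add(156590, Function('f')(Function('G')(18, -20), C)) = Add(156590, Add(169, Pow(Add(4, -20), -1))) = Add(156590, Add(169, Pow(-16, -1))) = Add(156590, Add(169, Rational(-1, 16))) = Add(156590, Rational(2703, 16)) = Rational(2508143, 16)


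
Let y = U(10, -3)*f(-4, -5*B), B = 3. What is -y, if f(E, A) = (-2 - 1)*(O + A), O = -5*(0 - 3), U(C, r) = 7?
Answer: 0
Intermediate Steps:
O = 15 (O = -5*(-3) = 15)
f(E, A) = -45 - 3*A (f(E, A) = (-2 - 1)*(15 + A) = -3*(15 + A) = -45 - 3*A)
y = 0 (y = 7*(-45 - (-15)*3) = 7*(-45 - 3*(-15)) = 7*(-45 + 45) = 7*0 = 0)
-y = -1*0 = 0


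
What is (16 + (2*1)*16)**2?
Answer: 2304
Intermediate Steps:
(16 + (2*1)*16)**2 = (16 + 2*16)**2 = (16 + 32)**2 = 48**2 = 2304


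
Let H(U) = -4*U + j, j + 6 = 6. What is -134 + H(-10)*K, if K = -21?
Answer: -974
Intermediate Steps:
j = 0 (j = -6 + 6 = 0)
H(U) = -4*U (H(U) = -4*U + 0 = -4*U)
-134 + H(-10)*K = -134 - 4*(-10)*(-21) = -134 + 40*(-21) = -134 - 840 = -974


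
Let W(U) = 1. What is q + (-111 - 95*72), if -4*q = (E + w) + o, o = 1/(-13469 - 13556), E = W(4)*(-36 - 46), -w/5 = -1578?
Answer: -962414299/108100 ≈ -8903.0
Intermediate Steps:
w = 7890 (w = -5*(-1578) = 7890)
E = -82 (E = 1*(-36 - 46) = 1*(-82) = -82)
o = -1/27025 (o = 1/(-27025) = -1/27025 ≈ -3.7003e-5)
q = -211011199/108100 (q = -((-82 + 7890) - 1/27025)/4 = -(7808 - 1/27025)/4 = -¼*211011199/27025 = -211011199/108100 ≈ -1952.0)
q + (-111 - 95*72) = -211011199/108100 + (-111 - 95*72) = -211011199/108100 + (-111 - 6840) = -211011199/108100 - 6951 = -962414299/108100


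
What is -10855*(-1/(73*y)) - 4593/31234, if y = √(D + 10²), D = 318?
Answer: -4593/31234 + 10855*√418/30514 ≈ 7.1260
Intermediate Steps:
y = √418 (y = √(318 + 10²) = √(318 + 100) = √418 ≈ 20.445)
-10855*(-1/(73*y)) - 4593/31234 = -10855*(-√418/30514) - 4593/31234 = -(-10855)*√418/30514 - 4593*1/31234 = 10855*√418/30514 - 4593/31234 = -4593/31234 + 10855*√418/30514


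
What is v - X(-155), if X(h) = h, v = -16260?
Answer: -16105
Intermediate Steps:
v - X(-155) = -16260 - 1*(-155) = -16260 + 155 = -16105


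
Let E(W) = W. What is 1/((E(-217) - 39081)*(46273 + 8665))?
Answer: -1/2158953524 ≈ -4.6319e-10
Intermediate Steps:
1/((E(-217) - 39081)*(46273 + 8665)) = 1/((-217 - 39081)*(46273 + 8665)) = 1/(-39298*54938) = 1/(-2158953524) = -1/2158953524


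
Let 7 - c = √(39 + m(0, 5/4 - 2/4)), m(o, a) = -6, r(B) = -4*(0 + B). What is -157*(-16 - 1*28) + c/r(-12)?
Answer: 331591/48 - √33/48 ≈ 6908.0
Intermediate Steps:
r(B) = -4*B
c = 7 - √33 (c = 7 - √(39 - 6) = 7 - √33 ≈ 1.2554)
-157*(-16 - 1*28) + c/r(-12) = -157*(-16 - 1*28) + (7 - √33)/((-4*(-12))) = -157*(-16 - 28) + (7 - √33)/48 = -157*(-44) + (7 - √33)*(1/48) = 6908 + (7/48 - √33/48) = 331591/48 - √33/48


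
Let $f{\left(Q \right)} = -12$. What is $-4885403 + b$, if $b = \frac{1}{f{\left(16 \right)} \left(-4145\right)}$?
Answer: $- \frac{242999945219}{49740} \approx -4.8854 \cdot 10^{6}$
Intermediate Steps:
$b = \frac{1}{49740}$ ($b = \frac{1}{\left(-12\right) \left(-4145\right)} = \frac{1}{49740} \approx 2.0105 \cdot 10^{-5}$)
$-4885403 + b = -4885403 + \frac{1}{49740} = - \frac{242999945219}{49740}$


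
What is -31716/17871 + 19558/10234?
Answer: 593797/4354567 ≈ 0.13636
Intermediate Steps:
-31716/17871 + 19558/10234 = -31716*1/17871 + 19558*(1/10234) = -10572/5957 + 1397/731 = 593797/4354567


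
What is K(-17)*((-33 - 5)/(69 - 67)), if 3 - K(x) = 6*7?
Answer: 741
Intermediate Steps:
K(x) = -39 (K(x) = 3 - 6*7 = 3 - 1*42 = 3 - 42 = -39)
K(-17)*((-33 - 5)/(69 - 67)) = -39*(-33 - 5)/(69 - 67) = -(-1482)/2 = -39*(-19) = 741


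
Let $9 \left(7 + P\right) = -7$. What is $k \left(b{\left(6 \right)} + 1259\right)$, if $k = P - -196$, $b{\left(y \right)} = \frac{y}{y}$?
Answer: $237160$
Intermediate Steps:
$P = - \frac{70}{9}$ ($P = -7 + \frac{1}{9} \left(-7\right) = -7 - \frac{7}{9} = - \frac{70}{9} \approx -7.7778$)
$b{\left(y \right)} = 1$
$k = \frac{1694}{9}$ ($k = - \frac{70}{9} - -196 = - \frac{70}{9} + 196 = \frac{1694}{9} \approx 188.22$)
$k \left(b{\left(6 \right)} + 1259\right) = \frac{1694 \left(1 + 1259\right)}{9} = \frac{1694}{9} \cdot 1260 = 237160$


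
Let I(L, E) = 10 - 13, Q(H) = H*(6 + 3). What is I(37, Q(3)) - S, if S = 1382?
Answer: -1385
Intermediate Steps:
Q(H) = 9*H (Q(H) = H*9 = 9*H)
I(L, E) = -3
I(37, Q(3)) - S = -3 - 1*1382 = -3 - 1382 = -1385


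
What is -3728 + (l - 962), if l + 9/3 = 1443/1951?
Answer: -9154600/1951 ≈ -4692.3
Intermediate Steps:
l = -4410/1951 (l = -3 + 1443/1951 = -4410/1951 ≈ -2.2604)
-3728 + (l - 962) = -3728 + (-4410/1951 - 962) = -3728 - 1881272/1951 = -9154600/1951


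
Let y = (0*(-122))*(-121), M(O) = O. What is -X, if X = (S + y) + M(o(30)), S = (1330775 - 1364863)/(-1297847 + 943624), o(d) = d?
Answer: -10660778/354223 ≈ -30.096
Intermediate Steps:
y = 0 (y = 0*(-121) = 0)
S = 34088/354223 (S = -34088/(-354223) = -34088*(-1/354223) = 34088/354223 ≈ 0.096233)
X = 10660778/354223 (X = (34088/354223 + 0) + 30 = 34088/354223 + 30 = 10660778/354223 ≈ 30.096)
-X = -1*10660778/354223 = -10660778/354223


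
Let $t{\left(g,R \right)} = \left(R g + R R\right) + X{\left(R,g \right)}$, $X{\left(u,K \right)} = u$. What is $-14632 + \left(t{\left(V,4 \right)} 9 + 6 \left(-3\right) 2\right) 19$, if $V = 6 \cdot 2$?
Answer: $-3688$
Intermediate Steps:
$V = 12$
$t{\left(g,R \right)} = R + R^{2} + R g$ ($t{\left(g,R \right)} = \left(R g + R R\right) + R = \left(R g + R^{2}\right) + R = \left(R^{2} + R g\right) + R = R + R^{2} + R g$)
$-14632 + \left(t{\left(V,4 \right)} 9 + 6 \left(-3\right) 2\right) 19 = -14632 + \left(4 \left(1 + 4 + 12\right) 9 + 6 \left(-3\right) 2\right) 19 = -14632 + \left(4 \cdot 17 \cdot 9 - 36\right) 19 = -14632 + \left(68 \cdot 9 - 36\right) 19 = -14632 + \left(612 - 36\right) 19 = -14632 + 576 \cdot 19 = -14632 + 10944 = -3688$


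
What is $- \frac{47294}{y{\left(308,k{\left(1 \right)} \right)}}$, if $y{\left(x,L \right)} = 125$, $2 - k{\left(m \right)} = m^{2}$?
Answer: $- \frac{47294}{125} \approx -378.35$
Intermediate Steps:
$k{\left(m \right)} = 2 - m^{2}$
$- \frac{47294}{y{\left(308,k{\left(1 \right)} \right)}} = - \frac{47294}{125}$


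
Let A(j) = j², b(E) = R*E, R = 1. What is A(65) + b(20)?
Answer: 4245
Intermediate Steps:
b(E) = E (b(E) = 1*E = E)
A(65) + b(20) = 65² + 20 = 4225 + 20 = 4245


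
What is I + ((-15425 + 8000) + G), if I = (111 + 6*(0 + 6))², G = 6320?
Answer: 20504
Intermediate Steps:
I = 21609 (I = (111 + 6*6)² = (111 + 36)² = 147² = 21609)
I + ((-15425 + 8000) + G) = 21609 + ((-15425 + 8000) + 6320) = 21609 + (-7425 + 6320) = 21609 - 1105 = 20504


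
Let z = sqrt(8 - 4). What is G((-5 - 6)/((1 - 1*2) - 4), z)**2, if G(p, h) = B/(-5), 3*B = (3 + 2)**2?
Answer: 25/9 ≈ 2.7778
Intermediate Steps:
B = 25/3 (B = (3 + 2)**2/3 = (1/3)*5**2 = (1/3)*25 = 25/3 ≈ 8.3333)
z = 2 (z = sqrt(4) = 2)
G(p, h) = -5/3 (G(p, h) = (25/3)/(-5) = (25/3)*(-1/5) = -5/3)
G((-5 - 6)/((1 - 1*2) - 4), z)**2 = (-5/3)**2 = 25/9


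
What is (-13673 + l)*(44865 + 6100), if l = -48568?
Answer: -3172112565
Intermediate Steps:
(-13673 + l)*(44865 + 6100) = (-13673 - 48568)*(44865 + 6100) = -62241*50965 = -3172112565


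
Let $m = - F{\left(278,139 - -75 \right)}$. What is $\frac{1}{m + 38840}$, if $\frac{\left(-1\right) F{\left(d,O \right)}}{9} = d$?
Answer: $\frac{1}{41342} \approx 2.4188 \cdot 10^{-5}$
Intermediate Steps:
$F{\left(d,O \right)} = - 9 d$
$m = 2502$ ($m = - \left(-9\right) 278 = \left(-1\right) \left(-2502\right) = 2502$)
$\frac{1}{m + 38840} = \frac{1}{2502 + 38840} = \frac{1}{41342}$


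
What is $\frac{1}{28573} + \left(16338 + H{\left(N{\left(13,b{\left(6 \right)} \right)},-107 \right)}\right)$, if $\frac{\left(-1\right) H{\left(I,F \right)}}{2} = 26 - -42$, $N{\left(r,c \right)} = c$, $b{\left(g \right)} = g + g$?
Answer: $\frac{462939747}{28573} \approx 16202.0$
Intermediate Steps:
$b{\left(g \right)} = 2 g$
$H{\left(I,F \right)} = -136$ ($H{\left(I,F \right)} = - 2 \left(26 - -42\right) = - 2 \left(26 + 42\right) = \left(-2\right) 68 = -136$)
$\frac{1}{28573} + \left(16338 + H{\left(N{\left(13,b{\left(6 \right)} \right)},-107 \right)}\right) = \frac{1}{28573} + \left(16338 - 136\right) = \frac{1}{28573} + 16202 = \frac{462939747}{28573}$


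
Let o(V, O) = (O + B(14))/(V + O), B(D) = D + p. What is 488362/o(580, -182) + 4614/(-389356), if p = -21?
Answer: -5405598390793/5256306 ≈ -1.0284e+6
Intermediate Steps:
B(D) = -21 + D (B(D) = D - 21 = -21 + D)
o(V, O) = (-7 + O)/(O + V) (o(V, O) = (O + (-21 + 14))/(V + O) = (O - 7)/(O + V) = (-7 + O)/(O + V))
488362/o(580, -182) + 4614/(-389356) = 488362/(((-7 - 182)/(-182 + 580))) + 4614/(-389356) = 488362/((-189/398)) + 4614*(-1/389356) = 488362/(((1/398)*(-189))) - 2307/194678 = 488362/(-189/398) - 2307/194678 = 488362*(-398/189) - 2307/194678 = -27766868/27 - 2307/194678 = -5405598390793/5256306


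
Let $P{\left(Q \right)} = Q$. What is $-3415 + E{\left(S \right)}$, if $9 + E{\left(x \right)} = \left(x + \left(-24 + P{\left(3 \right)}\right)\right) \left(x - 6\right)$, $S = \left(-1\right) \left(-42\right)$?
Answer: $-2668$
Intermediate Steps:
$S = 42$
$E{\left(x \right)} = -9 + \left(-21 + x\right) \left(-6 + x\right)$ ($E{\left(x \right)} = -9 + \left(x + \left(-24 + 3\right)\right) \left(x - 6\right) = -9 + \left(x - 21\right) \left(-6 + x\right) = -9 + \left(-21 + x\right) \left(-6 + x\right)$)
$-3415 + E{\left(S \right)} = -3415 + \left(117 + 42^{2} - 1134\right) = -3415 + \left(117 + 1764 - 1134\right) = -3415 + 747 = -2668$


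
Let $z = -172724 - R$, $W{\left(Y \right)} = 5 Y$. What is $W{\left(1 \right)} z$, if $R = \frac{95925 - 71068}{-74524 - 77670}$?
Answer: $- \frac{18776808285}{21742} \approx -8.6362 \cdot 10^{5}$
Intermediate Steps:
$R = - \frac{3551}{21742}$ ($R = \frac{24857}{-152194} = 24857 \left(- \frac{1}{152194}\right) = - \frac{3551}{21742} \approx -0.16332$)
$z = - \frac{3755361657}{21742}$ ($z = -172724 - - \frac{3551}{21742} = -172724 + \frac{3551}{21742} = - \frac{3755361657}{21742} \approx -1.7272 \cdot 10^{5}$)
$W{\left(1 \right)} z = 5 \cdot 1 \left(- \frac{3755361657}{21742}\right) = 5 \left(- \frac{3755361657}{21742}\right) = - \frac{18776808285}{21742}$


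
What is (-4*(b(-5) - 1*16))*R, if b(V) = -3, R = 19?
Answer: 1444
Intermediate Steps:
(-4*(b(-5) - 1*16))*R = -4*(-3 - 1*16)*19 = -4*(-3 - 16)*19 = -4*(-19)*19 = 76*19 = 1444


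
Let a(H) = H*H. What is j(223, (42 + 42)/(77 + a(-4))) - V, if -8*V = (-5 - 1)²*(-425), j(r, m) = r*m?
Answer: -106087/62 ≈ -1711.1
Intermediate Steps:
a(H) = H²
j(r, m) = m*r
V = 3825/2 (V = -(-5 - 1)²*(-425)/8 = -(-6)²*(-425)/8 = -9*(-425)/2 = -⅛*(-15300) = 3825/2 ≈ 1912.5)
j(223, (42 + 42)/(77 + a(-4))) - V = ((42 + 42)/(77 + (-4)²))*223 - 1*3825/2 = (84/(77 + 16))*223 - 3825/2 = (84/93)*223 - 3825/2 = (84*(1/93))*223 - 3825/2 = (28/31)*223 - 3825/2 = 6244/31 - 3825/2 = -106087/62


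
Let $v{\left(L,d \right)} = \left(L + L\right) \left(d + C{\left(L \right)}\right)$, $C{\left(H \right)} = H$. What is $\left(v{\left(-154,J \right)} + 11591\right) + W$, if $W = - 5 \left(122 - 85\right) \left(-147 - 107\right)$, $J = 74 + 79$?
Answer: $58889$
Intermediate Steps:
$J = 153$
$W = 46990$ ($W = - 5 \cdot 37 \left(-254\right) = \left(-5\right) \left(-9398\right) = 46990$)
$v{\left(L,d \right)} = 2 L \left(L + d\right)$ ($v{\left(L,d \right)} = \left(L + L\right) \left(d + L\right) = 2 L \left(L + d\right)$)
$\left(v{\left(-154,J \right)} + 11591\right) + W = \left(2 \left(-154\right) \left(-154 + 153\right) + 11591\right) + 46990 = \left(2 \left(-154\right) \left(-1\right) + 11591\right) + 46990 = \left(308 + 11591\right) + 46990 = 11899 + 46990 = 58889$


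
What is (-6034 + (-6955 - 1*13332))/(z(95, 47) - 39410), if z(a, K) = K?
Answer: 26321/39363 ≈ 0.66867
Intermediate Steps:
(-6034 + (-6955 - 1*13332))/(z(95, 47) - 39410) = (-6034 + (-6955 - 1*13332))/(47 - 39410) = (-6034 + (-6955 - 13332))/(-39363) = (-6034 - 20287)*(-1/39363) = -26321*(-1/39363) = 26321/39363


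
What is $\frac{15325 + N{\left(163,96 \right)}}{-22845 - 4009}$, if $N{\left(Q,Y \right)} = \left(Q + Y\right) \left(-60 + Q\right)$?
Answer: $- \frac{21001}{13427} \approx -1.5641$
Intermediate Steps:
$N{\left(Q,Y \right)} = \left(-60 + Q\right) \left(Q + Y\right)$
$\frac{15325 + N{\left(163,96 \right)}}{-22845 - 4009} = \frac{15325 + \left(163^{2} - 9780 - 5760 + 163 \cdot 96\right)}{-22845 - 4009} = \frac{15325 + \left(26569 - 9780 - 5760 + 15648\right)}{-26854} = \left(15325 + 26677\right) \left(- \frac{1}{26854}\right) = 42002 \left(- \frac{1}{26854}\right) = - \frac{21001}{13427}$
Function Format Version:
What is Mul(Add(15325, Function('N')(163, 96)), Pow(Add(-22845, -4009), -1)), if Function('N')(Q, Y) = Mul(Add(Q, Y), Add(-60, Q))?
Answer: Rational(-21001, 13427) ≈ -1.5641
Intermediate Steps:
Function('N')(Q, Y) = Mul(Add(-60, Q), Add(Q, Y))
Mul(Add(15325, Function('N')(163, 96)), Pow(Add(-22845, -4009), -1)) = Mul(Add(15325, Add(Pow(163, 2), Mul(-60, 163), Mul(-60, 96), Mul(163, 96))), Pow(Add(-22845, -4009), -1)) = Mul(Add(15325, Add(26569, -9780, -5760, 15648)), Pow(-26854, -1)) = Mul(Add(15325, 26677), Rational(-1, 26854)) = Mul(42002, Rational(-1, 26854)) = Rational(-21001, 13427)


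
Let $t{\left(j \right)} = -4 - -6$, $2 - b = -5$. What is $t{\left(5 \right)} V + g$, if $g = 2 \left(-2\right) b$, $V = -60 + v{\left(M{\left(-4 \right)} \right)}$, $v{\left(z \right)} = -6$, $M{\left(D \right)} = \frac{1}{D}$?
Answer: $-160$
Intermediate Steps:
$b = 7$ ($b = 2 - -5 = 2 + 5 = 7$)
$t{\left(j \right)} = 2$ ($t{\left(j \right)} = -4 + 6 = 2$)
$V = -66$ ($V = -60 - 6 = -66$)
$g = -28$ ($g = 2 \left(-2\right) 7 = \left(-4\right) 7 = -28$)
$t{\left(5 \right)} V + g = 2 \left(-66\right) - 28 = -132 - 28 = -160$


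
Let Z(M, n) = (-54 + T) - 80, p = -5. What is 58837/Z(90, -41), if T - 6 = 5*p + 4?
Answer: -58837/149 ≈ -394.88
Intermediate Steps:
T = -15 (T = 6 + (5*(-5) + 4) = 6 + (-25 + 4) = 6 - 21 = -15)
Z(M, n) = -149 (Z(M, n) = (-54 - 15) - 80 = -69 - 80 = -149)
58837/Z(90, -41) = 58837/(-149) = 58837*(-1/149) = -58837/149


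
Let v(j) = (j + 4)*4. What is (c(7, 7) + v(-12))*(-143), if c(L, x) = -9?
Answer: 5863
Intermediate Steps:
v(j) = 16 + 4*j (v(j) = (4 + j)*4 = 16 + 4*j)
(c(7, 7) + v(-12))*(-143) = (-9 + (16 + 4*(-12)))*(-143) = (-9 + (16 - 48))*(-143) = (-9 - 32)*(-143) = -41*(-143) = 5863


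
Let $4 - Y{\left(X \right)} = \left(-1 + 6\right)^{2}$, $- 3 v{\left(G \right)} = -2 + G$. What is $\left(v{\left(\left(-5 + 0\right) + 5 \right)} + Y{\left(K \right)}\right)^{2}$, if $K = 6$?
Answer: $\frac{3721}{9} \approx 413.44$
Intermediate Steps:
$v{\left(G \right)} = \frac{2}{3} - \frac{G}{3}$ ($v{\left(G \right)} = - \frac{-2 + G}{3} = \frac{2}{3} - \frac{G}{3}$)
$Y{\left(X \right)} = -21$ ($Y{\left(X \right)} = 4 - \left(-1 + 6\right)^{2} = 4 - 5^{2} = 4 - 25 = -21$)
$\left(v{\left(\left(-5 + 0\right) + 5 \right)} + Y{\left(K \right)}\right)^{2} = \left(\left(\frac{2}{3} - \frac{\left(-5 + 0\right) + 5}{3}\right) - 21\right)^{2} = \left(\left(\frac{2}{3} - \frac{-5 + 5}{3}\right) - 21\right)^{2} = \left(\left(\frac{2}{3} - 0\right) - 21\right)^{2} = \left(\left(\frac{2}{3} + 0\right) - 21\right)^{2} = \left(\frac{2}{3} - 21\right)^{2} = \left(- \frac{61}{3}\right)^{2} = \frac{3721}{9}$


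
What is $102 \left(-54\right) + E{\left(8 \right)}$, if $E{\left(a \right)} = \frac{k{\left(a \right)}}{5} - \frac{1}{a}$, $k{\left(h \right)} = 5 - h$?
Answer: $- \frac{220349}{40} \approx -5508.7$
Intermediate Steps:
$E{\left(a \right)} = 1 - \frac{1}{a} - \frac{a}{5}$ ($E{\left(a \right)} = \frac{5 - a}{5} - \frac{1}{a} = \left(5 - a\right) \frac{1}{5} - \frac{1}{a} = \left(1 - \frac{a}{5}\right) - \frac{1}{a} = 1 - \frac{1}{a} - \frac{a}{5}$)
$102 \left(-54\right) + E{\left(8 \right)} = 102 \left(-54\right) - \frac{29}{40} = -5508 - \frac{29}{40} = - \frac{220349}{40}$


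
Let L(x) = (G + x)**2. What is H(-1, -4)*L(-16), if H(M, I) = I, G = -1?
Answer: -1156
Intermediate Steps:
L(x) = (-1 + x)**2
H(-1, -4)*L(-16) = -4*(-1 - 16)**2 = -4*(-17)**2 = -4*289 = -1156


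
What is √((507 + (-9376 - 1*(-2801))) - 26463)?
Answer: I*√32531 ≈ 180.36*I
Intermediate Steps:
√((507 + (-9376 - 1*(-2801))) - 26463) = √((507 + (-9376 + 2801)) - 26463) = √((507 - 6575) - 26463) = √(-6068 - 26463) = √(-32531) = I*√32531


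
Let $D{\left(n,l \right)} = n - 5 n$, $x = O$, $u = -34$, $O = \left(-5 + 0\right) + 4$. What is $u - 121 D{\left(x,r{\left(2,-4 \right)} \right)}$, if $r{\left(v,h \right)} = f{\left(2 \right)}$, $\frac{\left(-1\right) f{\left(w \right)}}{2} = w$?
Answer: $-518$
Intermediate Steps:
$O = -1$ ($O = -5 + 4 = -1$)
$f{\left(w \right)} = - 2 w$
$r{\left(v,h \right)} = -4$ ($r{\left(v,h \right)} = \left(-2\right) 2 = -4$)
$x = -1$
$D{\left(n,l \right)} = - 4 n$
$u - 121 D{\left(x,r{\left(2,-4 \right)} \right)} = -34 - 121 \left(\left(-4\right) \left(-1\right)\right) = -34 - 484 = -518$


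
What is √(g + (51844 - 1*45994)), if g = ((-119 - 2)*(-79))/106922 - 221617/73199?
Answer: 3*√39796017998808259677314/7826583478 ≈ 76.466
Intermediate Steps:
g = -22996023633/7826583478 (g = -121*(-79)*(1/106922) - 221617*1/73199 = 9559*(1/106922) - 221617/73199 = 9559/106922 - 221617/73199 = -22996023633/7826583478 ≈ -2.9382)
√(g + (51844 - 1*45994)) = √(-22996023633/7826583478 + (51844 - 1*45994)) = √(-22996023633/7826583478 + (51844 - 45994)) = √(-22996023633/7826583478 + 5850) = √(45762517322667/7826583478) = 3*√39796017998808259677314/7826583478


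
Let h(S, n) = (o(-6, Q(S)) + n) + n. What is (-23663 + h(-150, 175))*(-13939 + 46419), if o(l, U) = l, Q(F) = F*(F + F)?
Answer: -757401120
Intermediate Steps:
Q(F) = 2*F**2 (Q(F) = F*(2*F) = 2*F**2)
h(S, n) = -6 + 2*n (h(S, n) = (-6 + n) + n = -6 + 2*n)
(-23663 + h(-150, 175))*(-13939 + 46419) = (-23663 + (-6 + 2*175))*(-13939 + 46419) = (-23663 + (-6 + 350))*32480 = (-23663 + 344)*32480 = -23319*32480 = -757401120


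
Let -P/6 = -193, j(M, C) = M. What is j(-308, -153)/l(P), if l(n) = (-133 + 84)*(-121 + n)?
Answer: 44/7259 ≈ 0.0060614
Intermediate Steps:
P = 1158 (P = -6*(-193) = 1158)
l(n) = 5929 - 49*n (l(n) = -49*(-121 + n) = 5929 - 49*n)
j(-308, -153)/l(P) = -308/(5929 - 49*1158) = -308/(5929 - 56742) = -308/(-50813) = -308*(-1/50813) = 44/7259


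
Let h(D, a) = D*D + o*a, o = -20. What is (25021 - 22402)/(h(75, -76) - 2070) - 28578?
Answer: -145030731/5075 ≈ -28577.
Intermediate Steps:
h(D, a) = D² - 20*a (h(D, a) = D*D - 20*a = D² - 20*a)
(25021 - 22402)/(h(75, -76) - 2070) - 28578 = (25021 - 22402)/((75² - 20*(-76)) - 2070) - 28578 = 2619/((5625 + 1520) - 2070) - 28578 = 2619/(7145 - 2070) - 28578 = 2619/5075 - 28578 = -145030731/5075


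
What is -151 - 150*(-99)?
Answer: 14699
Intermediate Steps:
-151 - 150*(-99) = -151 + 14850 = 14699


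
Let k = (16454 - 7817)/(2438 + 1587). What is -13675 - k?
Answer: -55050512/4025 ≈ -13677.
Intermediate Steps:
k = 8637/4025 ≈ 2.1458
-13675 - k = -13675 - 1*8637/4025 = -13675 - 8637/4025 = -55050512/4025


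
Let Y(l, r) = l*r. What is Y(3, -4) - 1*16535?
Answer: -16547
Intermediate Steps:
Y(3, -4) - 1*16535 = 3*(-4) - 1*16535 = -12 - 16535 = -16547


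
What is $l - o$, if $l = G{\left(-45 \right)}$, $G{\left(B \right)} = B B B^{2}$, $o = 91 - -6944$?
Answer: $4093590$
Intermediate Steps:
$o = 7035$ ($o = 91 + 6944 = 7035$)
$G{\left(B \right)} = B^{4}$ ($G{\left(B \right)} = B^{2} B^{2} = B^{4}$)
$l = 4100625$ ($l = \left(-45\right)^{4} = 4100625$)
$l - o = 4100625 - 7035 = 4093590$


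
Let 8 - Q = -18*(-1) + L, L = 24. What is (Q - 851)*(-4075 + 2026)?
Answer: 1813365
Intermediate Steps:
Q = -34 (Q = 8 - (-18*(-1) + 24) = 8 - (18 + 24) = 8 - 1*42 = 8 - 42 = -34)
(Q - 851)*(-4075 + 2026) = (-34 - 851)*(-4075 + 2026) = -885*(-2049) = 1813365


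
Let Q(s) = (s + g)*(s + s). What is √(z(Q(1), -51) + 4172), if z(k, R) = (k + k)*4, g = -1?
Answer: 2*√1043 ≈ 64.591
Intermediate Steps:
Q(s) = 2*s*(-1 + s) (Q(s) = (s - 1)*(s + s) = (-1 + s)*(2*s) = 2*s*(-1 + s))
z(k, R) = 8*k (z(k, R) = (2*k)*4 = 8*k)
√(z(Q(1), -51) + 4172) = √(8*(2*1*(-1 + 1)) + 4172) = √(8*(2*1*0) + 4172) = √(8*0 + 4172) = √(0 + 4172) = √4172 = 2*√1043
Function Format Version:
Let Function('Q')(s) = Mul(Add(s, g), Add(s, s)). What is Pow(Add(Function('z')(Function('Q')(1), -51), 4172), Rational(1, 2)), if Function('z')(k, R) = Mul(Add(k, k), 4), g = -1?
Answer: Mul(2, Pow(1043, Rational(1, 2))) ≈ 64.591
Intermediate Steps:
Function('Q')(s) = Mul(2, s, Add(-1, s)) (Function('Q')(s) = Mul(Add(s, -1), Add(s, s)) = Mul(Add(-1, s), Mul(2, s)) = Mul(2, s, Add(-1, s)))
Function('z')(k, R) = Mul(8, k) (Function('z')(k, R) = Mul(Mul(2, k), 4) = Mul(8, k))
Pow(Add(Function('z')(Function('Q')(1), -51), 4172), Rational(1, 2)) = Pow(Add(Mul(8, Mul(2, 1, Add(-1, 1))), 4172), Rational(1, 2)) = Pow(Add(Mul(8, Mul(2, 1, 0)), 4172), Rational(1, 2)) = Pow(Add(Mul(8, 0), 4172), Rational(1, 2)) = Pow(Add(0, 4172), Rational(1, 2)) = Pow(4172, Rational(1, 2)) = Mul(2, Pow(1043, Rational(1, 2)))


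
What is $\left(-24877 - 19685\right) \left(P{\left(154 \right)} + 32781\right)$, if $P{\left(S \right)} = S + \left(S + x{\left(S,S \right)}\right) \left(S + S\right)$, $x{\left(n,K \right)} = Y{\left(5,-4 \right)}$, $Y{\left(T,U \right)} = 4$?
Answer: $-3636214638$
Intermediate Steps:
$x{\left(n,K \right)} = 4$
$P{\left(S \right)} = S + 2 S \left(4 + S\right)$ ($P{\left(S \right)} = S + \left(S + 4\right) \left(S + S\right) = S + \left(4 + S\right) 2 S = S + 2 S \left(4 + S\right)$)
$\left(-24877 - 19685\right) \left(P{\left(154 \right)} + 32781\right) = \left(-24877 - 19685\right) \left(154 \left(9 + 2 \cdot 154\right) + 32781\right) = - 44562 \left(154 \left(9 + 308\right) + 32781\right) = - 44562 \left(154 \cdot 317 + 32781\right) = - 44562 \left(48818 + 32781\right) = \left(-44562\right) 81599 = -3636214638$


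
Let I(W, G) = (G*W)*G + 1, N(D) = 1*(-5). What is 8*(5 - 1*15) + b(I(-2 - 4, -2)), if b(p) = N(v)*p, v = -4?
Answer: 35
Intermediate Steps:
N(D) = -5
I(W, G) = 1 + W*G**2 (I(W, G) = W*G**2 + 1 = 1 + W*G**2)
b(p) = -5*p
8*(5 - 1*15) + b(I(-2 - 4, -2)) = 8*(5 - 1*15) - 5*(1 + (-2 - 4)*(-2)**2) = 8*(5 - 15) - 5*(1 - 6*4) = 8*(-10) - 5*(1 - 24) = -80 - 5*(-23) = -80 + 115 = 35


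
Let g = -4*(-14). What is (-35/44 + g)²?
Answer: 5900041/1936 ≈ 3047.5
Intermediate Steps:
g = 56
(-35/44 + g)² = (-35/44 + 56)² = (2429/44)² = 5900041/1936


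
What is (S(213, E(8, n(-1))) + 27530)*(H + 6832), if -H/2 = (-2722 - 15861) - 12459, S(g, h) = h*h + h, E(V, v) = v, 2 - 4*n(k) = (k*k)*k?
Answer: 7589391729/4 ≈ 1.8973e+9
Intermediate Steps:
n(k) = ½ - k³/4 (n(k) = ½ - k*k*k/4 = ½ - k²*k/4 = ½ - k³/4)
S(g, h) = h + h² (S(g, h) = h² + h = h + h²)
H = 62084 (H = -2*((-2722 - 15861) - 12459) = -2*(-18583 - 12459) = -2*(-31042) = 62084)
(S(213, E(8, n(-1))) + 27530)*(H + 6832) = ((½ - ¼*(-1)³)*(1 + (½ - ¼*(-1)³)) + 27530)*(62084 + 6832) = ((½ - ¼*(-1))*(1 + (½ - ¼*(-1))) + 27530)*68916 = ((½ + ¼)*(1 + (½ + ¼)) + 27530)*68916 = (3*(1 + ¾)/4 + 27530)*68916 = ((¾)*(7/4) + 27530)*68916 = (21/16 + 27530)*68916 = (440501/16)*68916 = 7589391729/4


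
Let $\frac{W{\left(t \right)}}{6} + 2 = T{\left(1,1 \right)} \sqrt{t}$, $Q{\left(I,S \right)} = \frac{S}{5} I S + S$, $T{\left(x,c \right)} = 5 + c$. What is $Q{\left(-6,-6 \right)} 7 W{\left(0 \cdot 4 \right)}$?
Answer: $\frac{20664}{5} \approx 4132.8$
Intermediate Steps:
$Q{\left(I,S \right)} = S + \frac{I S^{2}}{5}$ ($Q{\left(I,S \right)} = S \frac{1}{5} I S + S = \frac{S}{5} I S + S = \frac{I S}{5} S + S = \frac{I S^{2}}{5} + S = S + \frac{I S^{2}}{5}$)
$W{\left(t \right)} = -12 + 36 \sqrt{t}$ ($W{\left(t \right)} = -12 + 6 \left(5 + 1\right) \sqrt{t} = -12 + 6 \cdot 6 \sqrt{t} = -12 + 36 \sqrt{t}$)
$Q{\left(-6,-6 \right)} 7 W{\left(0 \cdot 4 \right)} = \frac{1}{5} \left(-6\right) \left(5 - -36\right) 7 \left(-12 + 36 \sqrt{0 \cdot 4}\right) = \frac{1}{5} \left(-6\right) \left(5 + 36\right) 7 \left(-12 + 36 \sqrt{0}\right) = \frac{1}{5} \left(-6\right) 41 \cdot 7 \left(-12 + 36 \cdot 0\right) = \left(- \frac{246}{5}\right) 7 \left(-12 + 0\right) = \left(- \frac{1722}{5}\right) \left(-12\right) = \frac{20664}{5}$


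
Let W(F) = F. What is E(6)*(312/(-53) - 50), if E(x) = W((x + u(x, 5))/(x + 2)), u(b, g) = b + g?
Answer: -25177/212 ≈ -118.76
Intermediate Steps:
E(x) = (5 + 2*x)/(2 + x) (E(x) = (x + (x + 5))/(x + 2) = (x + (5 + x))/(2 + x) = (5 + 2*x)/(2 + x))
E(6)*(312/(-53) - 50) = ((5 + 2*6)/(2 + 6))*(312/(-53) - 50) = ((5 + 12)/8)*(312*(-1/53) - 50) = ((⅛)*17)*(-312/53 - 50) = (17/8)*(-2962/53) = -25177/212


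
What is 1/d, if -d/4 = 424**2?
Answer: -1/719104 ≈ -1.3906e-6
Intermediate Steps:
d = -719104 (d = -4*424**2 = -4*179776 = -719104)
1/d = 1/(-719104) = -1/719104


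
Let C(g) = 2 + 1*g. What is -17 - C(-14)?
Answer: -5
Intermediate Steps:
C(g) = 2 + g
-17 - C(-14) = -17 - (2 - 14) = -17 - 1*(-12) = -17 + 12 = -5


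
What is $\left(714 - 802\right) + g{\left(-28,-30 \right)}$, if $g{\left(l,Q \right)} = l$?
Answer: $-116$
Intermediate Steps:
$\left(714 - 802\right) + g{\left(-28,-30 \right)} = \left(714 - 802\right) - 28 = -88 - 28 = -116$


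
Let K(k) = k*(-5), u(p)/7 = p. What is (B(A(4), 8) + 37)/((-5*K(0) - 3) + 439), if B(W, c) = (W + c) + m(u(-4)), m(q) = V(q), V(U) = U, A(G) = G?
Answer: 21/436 ≈ 0.048165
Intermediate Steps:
u(p) = 7*p
K(k) = -5*k
m(q) = q
B(W, c) = -28 + W + c (B(W, c) = (W + c) + 7*(-4) = (W + c) - 28 = -28 + W + c)
(B(A(4), 8) + 37)/((-5*K(0) - 3) + 439) = ((-28 + 4 + 8) + 37)/((-(-25)*0 - 3) + 439) = (-16 + 37)/((-5*0 - 3) + 439) = 21/((0 - 3) + 439) = 21/(-3 + 439) = 21/436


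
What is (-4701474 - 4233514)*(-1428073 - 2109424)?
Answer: 31607493245036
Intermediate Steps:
(-4701474 - 4233514)*(-1428073 - 2109424) = -8934988*(-3537497) = 31607493245036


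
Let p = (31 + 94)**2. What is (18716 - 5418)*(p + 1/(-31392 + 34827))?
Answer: 713728607048/3435 ≈ 2.0778e+8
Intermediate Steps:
p = 15625 (p = 125**2 = 15625)
(18716 - 5418)*(p + 1/(-31392 + 34827)) = (18716 - 5418)*(15625 + 1/(-31392 + 34827)) = 13298*(15625 + 1/3435) = 13298*(53671876/3435) = 713728607048/3435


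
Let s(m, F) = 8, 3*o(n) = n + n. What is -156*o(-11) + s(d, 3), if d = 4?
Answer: 1152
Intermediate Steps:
o(n) = 2*n/3 (o(n) = (n + n)/3 = (2*n)/3 = 2*n/3)
-156*o(-11) + s(d, 3) = -104*(-11) + 8 = -156*(-22/3) + 8 = 1144 + 8 = 1152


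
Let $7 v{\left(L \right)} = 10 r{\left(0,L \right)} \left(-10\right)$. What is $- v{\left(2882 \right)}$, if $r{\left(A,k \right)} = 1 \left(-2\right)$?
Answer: $- \frac{200}{7} \approx -28.571$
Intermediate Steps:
$r{\left(A,k \right)} = -2$
$v{\left(L \right)} = \frac{200}{7}$ ($v{\left(L \right)} = \frac{10 \left(-2\right) \left(-10\right)}{7} = \frac{\left(-20\right) \left(-10\right)}{7} = \frac{1}{7} \cdot 200 = \frac{200}{7}$)
$- v{\left(2882 \right)} = \left(-1\right) \frac{200}{7} = - \frac{200}{7}$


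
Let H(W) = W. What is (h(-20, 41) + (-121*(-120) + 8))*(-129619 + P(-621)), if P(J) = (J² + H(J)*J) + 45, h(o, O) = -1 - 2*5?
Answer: 9315675036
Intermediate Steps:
h(o, O) = -11 (h(o, O) = -1 - 10 = -11)
P(J) = 45 + 2*J² (P(J) = (J² + J*J) + 45 = (J² + J²) + 45 = 2*J² + 45 = 45 + 2*J²)
(h(-20, 41) + (-121*(-120) + 8))*(-129619 + P(-621)) = (-11 + (-121*(-120) + 8))*(-129619 + (45 + 2*(-621)²)) = (-11 + (14520 + 8))*(-129619 + (45 + 2*385641)) = (-11 + 14528)*(-129619 + (45 + 771282)) = 14517*(-129619 + 771327) = 14517*641708 = 9315675036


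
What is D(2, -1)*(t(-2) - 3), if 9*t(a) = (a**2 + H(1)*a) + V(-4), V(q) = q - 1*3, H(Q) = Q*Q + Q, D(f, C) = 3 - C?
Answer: -136/9 ≈ -15.111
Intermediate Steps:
H(Q) = Q + Q**2 (H(Q) = Q**2 + Q = Q + Q**2)
V(q) = -3 + q (V(q) = q - 3 = -3 + q)
t(a) = -7/9 + a**2/9 + 2*a/9 (t(a) = ((a**2 + (1*(1 + 1))*a) + (-3 - 4))/9 = ((a**2 + (1*2)*a) - 7)/9 = ((a**2 + 2*a) - 7)/9 = (-7 + a**2 + 2*a)/9 = -7/9 + a**2/9 + 2*a/9)
D(2, -1)*(t(-2) - 3) = (3 - 1*(-1))*((-7/9 + (1/9)*(-2)**2 + (2/9)*(-2)) - 3) = (3 + 1)*((-7/9 + (1/9)*4 - 4/9) - 3) = 4*((-7/9 + 4/9 - 4/9) - 3) = 4*(-7/9 - 3) = 4*(-34/9) = -136/9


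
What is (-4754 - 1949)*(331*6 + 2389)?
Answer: -29325625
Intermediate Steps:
(-4754 - 1949)*(331*6 + 2389) = -6703*(1986 + 2389) = -6703*4375 = -29325625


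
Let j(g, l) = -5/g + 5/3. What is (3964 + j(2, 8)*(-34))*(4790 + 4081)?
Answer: 35415989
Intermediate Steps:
j(g, l) = 5/3 - 5/g (j(g, l) = -5/g + 5*(⅓) = -5/g + 5/3 = 5/3 - 5/g)
(3964 + j(2, 8)*(-34))*(4790 + 4081) = (3964 + (5/3 - 5/2)*(-34))*(4790 + 4081) = (3964 + (5/3 - 5*½)*(-34))*8871 = (3964 + (5/3 - 5/2)*(-34))*8871 = (3964 - ⅚*(-34))*8871 = (3964 + 85/3)*8871 = (11977/3)*8871 = 35415989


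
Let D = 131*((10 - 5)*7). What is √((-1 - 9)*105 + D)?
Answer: √3535 ≈ 59.456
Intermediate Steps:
D = 4585 (D = 131*(5*7) = 131*35 = 4585)
√((-1 - 9)*105 + D) = √((-1 - 9)*105 + 4585) = √(-10*105 + 4585) = √(-1050 + 4585) = √3535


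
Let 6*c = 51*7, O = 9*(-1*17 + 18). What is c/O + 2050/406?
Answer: 42607/3654 ≈ 11.660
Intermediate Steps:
O = 9 (O = 9*(-17 + 18) = 9*1 = 9)
c = 119/2 (c = (51*7)/6 = (⅙)*357 = 119/2 ≈ 59.500)
c/O + 2050/406 = (119/2)/9 + 2050/406 = (119/2)*(⅑) + 2050*(1/406) = 119/18 + 1025/203 = 42607/3654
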